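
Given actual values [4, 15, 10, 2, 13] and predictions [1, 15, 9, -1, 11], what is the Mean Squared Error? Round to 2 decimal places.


Differences: [3, 0, 1, 3, 2]
Squared errors: [9, 0, 1, 9, 4]
Sum of squared errors = 23
MSE = 23 / 5 = 4.60

4.60


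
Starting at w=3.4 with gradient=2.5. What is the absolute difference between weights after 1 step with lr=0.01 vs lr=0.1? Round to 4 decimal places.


With lr=0.01: w_new = 3.4 - 0.01 * 2.5 = 3.375
With lr=0.1: w_new = 3.4 - 0.1 * 2.5 = 3.15
Absolute difference = |3.375 - 3.15|
= 0.2250

0.2250


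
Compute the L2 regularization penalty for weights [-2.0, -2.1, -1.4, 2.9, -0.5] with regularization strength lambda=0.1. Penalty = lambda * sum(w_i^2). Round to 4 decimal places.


Squaring each weight:
(-2.0)^2 = 4.0
(-2.1)^2 = 4.41
(-1.4)^2 = 1.96
2.9^2 = 8.41
(-0.5)^2 = 0.25
Sum of squares = 19.03
Penalty = 0.1 * 19.03 = 1.9030

1.9030


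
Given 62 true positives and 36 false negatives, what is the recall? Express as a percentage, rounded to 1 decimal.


Recall = TP / (TP + FN) * 100
= 62 / (62 + 36)
= 62 / 98
= 0.6327
= 63.3%

63.3


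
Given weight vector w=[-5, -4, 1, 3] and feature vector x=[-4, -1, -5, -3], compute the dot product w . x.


Element-wise products:
-5 * -4 = 20
-4 * -1 = 4
1 * -5 = -5
3 * -3 = -9
Sum = 20 + 4 + -5 + -9
= 10

10


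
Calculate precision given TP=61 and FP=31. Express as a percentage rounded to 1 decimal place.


Precision = TP / (TP + FP) * 100
= 61 / (61 + 31)
= 61 / 92
= 0.663
= 66.3%

66.3


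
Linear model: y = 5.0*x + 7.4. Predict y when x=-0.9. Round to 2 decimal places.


y = 5.0 * -0.9 + (7.4)
= -4.5 + (7.4)
= 2.90

2.90


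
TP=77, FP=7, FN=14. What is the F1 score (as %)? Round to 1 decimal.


Precision = TP / (TP + FP) = 77 / 84 = 0.9167
Recall = TP / (TP + FN) = 77 / 91 = 0.8462
F1 = 2 * P * R / (P + R)
= 2 * 0.9167 * 0.8462 / (0.9167 + 0.8462)
= 1.5513 / 1.7628
= 0.88
As percentage: 88.0%

88.0


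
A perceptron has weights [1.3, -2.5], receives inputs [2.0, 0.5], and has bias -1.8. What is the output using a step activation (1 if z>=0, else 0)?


z = w . x + b
= 1.3*2.0 + -2.5*0.5 + -1.8
= 2.6 + -1.25 + -1.8
= 1.35 + -1.8
= -0.45
Since z = -0.45 < 0, output = 0

0


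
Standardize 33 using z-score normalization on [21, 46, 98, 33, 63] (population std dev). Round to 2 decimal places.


Mean = (21 + 46 + 98 + 33 + 63) / 5 = 52.2
Variance = sum((x_i - mean)^2) / n = 718.96
Std = sqrt(718.96) = 26.8134
Z = (x - mean) / std
= (33 - 52.2) / 26.8134
= -19.2 / 26.8134
= -0.72

-0.72


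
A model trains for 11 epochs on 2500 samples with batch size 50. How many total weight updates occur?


Iterations per epoch = 2500 / 50 = 50
Total updates = iterations_per_epoch * epochs
= 50 * 11
= 550

550


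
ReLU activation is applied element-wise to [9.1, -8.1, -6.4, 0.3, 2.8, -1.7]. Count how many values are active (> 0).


ReLU(x) = max(0, x) for each element:
ReLU(9.1) = 9.1
ReLU(-8.1) = 0
ReLU(-6.4) = 0
ReLU(0.3) = 0.3
ReLU(2.8) = 2.8
ReLU(-1.7) = 0
Active neurons (>0): 3

3


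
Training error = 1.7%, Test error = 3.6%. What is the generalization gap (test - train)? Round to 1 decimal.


Generalization gap = test_error - train_error
= 3.6 - 1.7
= 1.9%
A small gap suggests good generalization.

1.9


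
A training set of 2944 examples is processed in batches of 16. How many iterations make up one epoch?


Iterations per epoch = dataset_size / batch_size
= 2944 / 16
= 184

184


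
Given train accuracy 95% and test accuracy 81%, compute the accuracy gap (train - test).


Gap = train_accuracy - test_accuracy
= 95 - 81
= 14%
This gap suggests the model is overfitting.

14


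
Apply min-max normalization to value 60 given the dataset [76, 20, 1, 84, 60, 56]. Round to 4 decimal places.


Min = 1, Max = 84
Range = 84 - 1 = 83
Scaled = (x - min) / (max - min)
= (60 - 1) / 83
= 59 / 83
= 0.7108

0.7108


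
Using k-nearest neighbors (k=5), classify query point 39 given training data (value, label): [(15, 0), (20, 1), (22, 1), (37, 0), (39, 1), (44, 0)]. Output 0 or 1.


Distances from query 39:
Point 39 (class 1): distance = 0
Point 37 (class 0): distance = 2
Point 44 (class 0): distance = 5
Point 22 (class 1): distance = 17
Point 20 (class 1): distance = 19
K=5 nearest neighbors: classes = [1, 0, 0, 1, 1]
Votes for class 1: 3 / 5
Majority vote => class 1

1


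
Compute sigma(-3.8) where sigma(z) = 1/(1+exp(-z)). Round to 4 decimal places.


sigmoid(z) = 1 / (1 + exp(-z))
exp(-(-3.8)) = exp(3.8) = 44.7012
1 + 44.7012 = 45.7012
1 / 45.7012 = 0.0219

0.0219


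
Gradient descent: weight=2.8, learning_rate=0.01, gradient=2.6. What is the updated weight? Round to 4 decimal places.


w_new = w_old - lr * gradient
= 2.8 - 0.01 * 2.6
= 2.8 - (0.026)
= 2.7740

2.7740


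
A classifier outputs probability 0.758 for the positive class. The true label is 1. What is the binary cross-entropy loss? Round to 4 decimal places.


For y=1: Loss = -log(p)
= -log(0.758)
= -(-0.2771)
= 0.2771

0.2771


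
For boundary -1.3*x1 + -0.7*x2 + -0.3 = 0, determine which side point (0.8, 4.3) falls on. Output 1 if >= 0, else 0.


Compute -1.3 * 0.8 + -0.7 * 4.3 + -0.3
= -1.04 + -3.01 + -0.3
= -4.35
Since -4.35 < 0, the point is on the negative side.

0


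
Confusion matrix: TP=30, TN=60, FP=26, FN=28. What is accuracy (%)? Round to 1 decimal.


Accuracy = (TP + TN) / (TP + TN + FP + FN) * 100
= (30 + 60) / (30 + 60 + 26 + 28)
= 90 / 144
= 0.625
= 62.5%

62.5


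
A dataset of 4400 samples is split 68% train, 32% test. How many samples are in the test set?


Train samples = 4400 * 68% = 2992
Test samples = 4400 - 2992
= 1408

1408


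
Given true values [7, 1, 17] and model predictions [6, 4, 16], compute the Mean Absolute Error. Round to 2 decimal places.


Absolute errors: [1, 3, 1]
Sum of absolute errors = 5
MAE = 5 / 3 = 1.67

1.67


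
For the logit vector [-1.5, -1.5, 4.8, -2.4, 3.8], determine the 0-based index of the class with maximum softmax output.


Softmax is a monotonic transformation, so it preserves the argmax.
We need to find the index of the maximum logit.
Index 0: -1.5
Index 1: -1.5
Index 2: 4.8
Index 3: -2.4
Index 4: 3.8
Maximum logit = 4.8 at index 2

2


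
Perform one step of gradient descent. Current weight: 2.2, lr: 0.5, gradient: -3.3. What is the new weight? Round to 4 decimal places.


w_new = w_old - lr * gradient
= 2.2 - 0.5 * -3.3
= 2.2 - (-1.65)
= 3.8500

3.8500


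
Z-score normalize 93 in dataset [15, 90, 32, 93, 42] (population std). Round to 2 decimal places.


Mean = (15 + 90 + 32 + 93 + 42) / 5 = 54.4
Variance = sum((x_i - mean)^2) / n = 993.04
Std = sqrt(993.04) = 31.5125
Z = (x - mean) / std
= (93 - 54.4) / 31.5125
= 38.6 / 31.5125
= 1.22

1.22


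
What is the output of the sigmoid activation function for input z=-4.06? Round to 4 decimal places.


sigmoid(z) = 1 / (1 + exp(-z))
exp(-(-4.06)) = exp(4.06) = 57.9743
1 + 57.9743 = 58.9743
1 / 58.9743 = 0.0170

0.0170


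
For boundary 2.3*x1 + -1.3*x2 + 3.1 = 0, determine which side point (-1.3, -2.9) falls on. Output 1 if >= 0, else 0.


Compute 2.3 * -1.3 + -1.3 * -2.9 + 3.1
= -2.99 + 3.77 + 3.1
= 3.88
Since 3.88 >= 0, the point is on the positive side.

1


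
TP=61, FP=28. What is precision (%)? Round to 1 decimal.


Precision = TP / (TP + FP) * 100
= 61 / (61 + 28)
= 61 / 89
= 0.6854
= 68.5%

68.5


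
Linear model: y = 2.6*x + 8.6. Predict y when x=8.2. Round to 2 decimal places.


y = 2.6 * 8.2 + (8.6)
= 21.32 + (8.6)
= 29.92

29.92


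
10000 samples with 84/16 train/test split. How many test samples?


Train samples = 10000 * 84% = 8400
Test samples = 10000 - 8400
= 1600

1600


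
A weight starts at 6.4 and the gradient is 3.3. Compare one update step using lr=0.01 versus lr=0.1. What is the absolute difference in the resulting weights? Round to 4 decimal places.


With lr=0.01: w_new = 6.4 - 0.01 * 3.3 = 6.367
With lr=0.1: w_new = 6.4 - 0.1 * 3.3 = 6.07
Absolute difference = |6.367 - 6.07|
= 0.2970

0.2970


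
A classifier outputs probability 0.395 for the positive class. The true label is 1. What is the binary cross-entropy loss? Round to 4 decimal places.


For y=1: Loss = -log(p)
= -log(0.395)
= -(-0.9289)
= 0.9289

0.9289


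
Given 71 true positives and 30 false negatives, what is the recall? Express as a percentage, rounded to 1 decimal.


Recall = TP / (TP + FN) * 100
= 71 / (71 + 30)
= 71 / 101
= 0.703
= 70.3%

70.3


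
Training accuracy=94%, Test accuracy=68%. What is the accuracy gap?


Gap = train_accuracy - test_accuracy
= 94 - 68
= 26%
This large gap strongly indicates overfitting.

26


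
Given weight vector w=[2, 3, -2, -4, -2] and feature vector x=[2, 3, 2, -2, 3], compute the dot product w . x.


Element-wise products:
2 * 2 = 4
3 * 3 = 9
-2 * 2 = -4
-4 * -2 = 8
-2 * 3 = -6
Sum = 4 + 9 + -4 + 8 + -6
= 11

11


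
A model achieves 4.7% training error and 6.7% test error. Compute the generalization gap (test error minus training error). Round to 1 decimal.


Generalization gap = test_error - train_error
= 6.7 - 4.7
= 2.0%
A moderate gap.

2.0


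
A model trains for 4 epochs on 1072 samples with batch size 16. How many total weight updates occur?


Iterations per epoch = 1072 / 16 = 67
Total updates = iterations_per_epoch * epochs
= 67 * 4
= 268

268


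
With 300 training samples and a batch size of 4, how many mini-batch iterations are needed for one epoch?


Iterations per epoch = dataset_size / batch_size
= 300 / 4
= 75

75


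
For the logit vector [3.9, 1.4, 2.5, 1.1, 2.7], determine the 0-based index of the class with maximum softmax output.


Softmax is a monotonic transformation, so it preserves the argmax.
We need to find the index of the maximum logit.
Index 0: 3.9
Index 1: 1.4
Index 2: 2.5
Index 3: 1.1
Index 4: 2.7
Maximum logit = 3.9 at index 0

0


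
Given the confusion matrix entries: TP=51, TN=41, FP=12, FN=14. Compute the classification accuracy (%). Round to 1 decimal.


Accuracy = (TP + TN) / (TP + TN + FP + FN) * 100
= (51 + 41) / (51 + 41 + 12 + 14)
= 92 / 118
= 0.7797
= 78.0%

78.0


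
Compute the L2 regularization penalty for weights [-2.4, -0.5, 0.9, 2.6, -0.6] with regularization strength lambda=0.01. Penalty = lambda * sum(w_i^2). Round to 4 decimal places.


Squaring each weight:
(-2.4)^2 = 5.76
(-0.5)^2 = 0.25
0.9^2 = 0.81
2.6^2 = 6.76
(-0.6)^2 = 0.36
Sum of squares = 13.94
Penalty = 0.01 * 13.94 = 0.1394

0.1394


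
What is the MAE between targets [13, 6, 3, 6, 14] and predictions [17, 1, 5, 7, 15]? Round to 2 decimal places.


Absolute errors: [4, 5, 2, 1, 1]
Sum of absolute errors = 13
MAE = 13 / 5 = 2.60

2.60


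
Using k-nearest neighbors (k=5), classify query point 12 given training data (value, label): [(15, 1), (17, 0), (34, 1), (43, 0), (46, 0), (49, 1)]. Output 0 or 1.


Distances from query 12:
Point 15 (class 1): distance = 3
Point 17 (class 0): distance = 5
Point 34 (class 1): distance = 22
Point 43 (class 0): distance = 31
Point 46 (class 0): distance = 34
K=5 nearest neighbors: classes = [1, 0, 1, 0, 0]
Votes for class 1: 2 / 5
Majority vote => class 0

0


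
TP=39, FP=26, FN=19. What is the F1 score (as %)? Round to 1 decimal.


Precision = TP / (TP + FP) = 39 / 65 = 0.6
Recall = TP / (TP + FN) = 39 / 58 = 0.6724
F1 = 2 * P * R / (P + R)
= 2 * 0.6 * 0.6724 / (0.6 + 0.6724)
= 0.8069 / 1.2724
= 0.6341
As percentage: 63.4%

63.4


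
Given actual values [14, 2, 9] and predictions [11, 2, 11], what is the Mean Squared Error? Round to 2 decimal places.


Differences: [3, 0, -2]
Squared errors: [9, 0, 4]
Sum of squared errors = 13
MSE = 13 / 3 = 4.33

4.33


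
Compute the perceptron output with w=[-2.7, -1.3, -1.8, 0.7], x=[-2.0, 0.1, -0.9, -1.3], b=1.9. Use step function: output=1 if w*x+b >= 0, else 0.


z = w . x + b
= -2.7*-2.0 + -1.3*0.1 + -1.8*-0.9 + 0.7*-1.3 + 1.9
= 5.4 + -0.13 + 1.62 + -0.91 + 1.9
= 5.98 + 1.9
= 7.88
Since z = 7.88 >= 0, output = 1

1


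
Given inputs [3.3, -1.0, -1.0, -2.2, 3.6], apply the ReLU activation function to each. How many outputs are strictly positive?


ReLU(x) = max(0, x) for each element:
ReLU(3.3) = 3.3
ReLU(-1.0) = 0
ReLU(-1.0) = 0
ReLU(-2.2) = 0
ReLU(3.6) = 3.6
Active neurons (>0): 2

2


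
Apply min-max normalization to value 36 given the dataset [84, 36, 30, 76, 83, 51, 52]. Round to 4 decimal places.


Min = 30, Max = 84
Range = 84 - 30 = 54
Scaled = (x - min) / (max - min)
= (36 - 30) / 54
= 6 / 54
= 0.1111

0.1111


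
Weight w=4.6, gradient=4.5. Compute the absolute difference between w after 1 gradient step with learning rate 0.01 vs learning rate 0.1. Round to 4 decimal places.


With lr=0.01: w_new = 4.6 - 0.01 * 4.5 = 4.555
With lr=0.1: w_new = 4.6 - 0.1 * 4.5 = 4.15
Absolute difference = |4.555 - 4.15|
= 0.4050

0.4050


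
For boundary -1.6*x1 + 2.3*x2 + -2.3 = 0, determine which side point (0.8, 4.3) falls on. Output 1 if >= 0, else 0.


Compute -1.6 * 0.8 + 2.3 * 4.3 + -2.3
= -1.28 + 9.89 + -2.3
= 6.31
Since 6.31 >= 0, the point is on the positive side.

1


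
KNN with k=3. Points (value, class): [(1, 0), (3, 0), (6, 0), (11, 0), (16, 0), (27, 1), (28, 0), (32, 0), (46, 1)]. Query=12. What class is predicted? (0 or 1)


Distances from query 12:
Point 11 (class 0): distance = 1
Point 16 (class 0): distance = 4
Point 6 (class 0): distance = 6
K=3 nearest neighbors: classes = [0, 0, 0]
Votes for class 1: 0 / 3
Majority vote => class 0

0


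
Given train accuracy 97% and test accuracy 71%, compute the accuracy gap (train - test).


Gap = train_accuracy - test_accuracy
= 97 - 71
= 26%
This large gap strongly indicates overfitting.

26


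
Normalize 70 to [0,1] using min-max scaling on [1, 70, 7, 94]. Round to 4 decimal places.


Min = 1, Max = 94
Range = 94 - 1 = 93
Scaled = (x - min) / (max - min)
= (70 - 1) / 93
= 69 / 93
= 0.7419

0.7419


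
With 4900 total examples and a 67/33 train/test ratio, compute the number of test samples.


Train samples = 4900 * 67% = 3283
Test samples = 4900 - 3283
= 1617

1617


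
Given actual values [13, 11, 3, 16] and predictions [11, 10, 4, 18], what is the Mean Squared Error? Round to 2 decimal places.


Differences: [2, 1, -1, -2]
Squared errors: [4, 1, 1, 4]
Sum of squared errors = 10
MSE = 10 / 4 = 2.50

2.50


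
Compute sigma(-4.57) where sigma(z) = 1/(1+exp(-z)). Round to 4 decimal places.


sigmoid(z) = 1 / (1 + exp(-z))
exp(-(-4.57)) = exp(4.57) = 96.5441
1 + 96.5441 = 97.5441
1 / 97.5441 = 0.0103

0.0103


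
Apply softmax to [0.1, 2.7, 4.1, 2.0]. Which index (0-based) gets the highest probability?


Softmax is a monotonic transformation, so it preserves the argmax.
We need to find the index of the maximum logit.
Index 0: 0.1
Index 1: 2.7
Index 2: 4.1
Index 3: 2.0
Maximum logit = 4.1 at index 2

2


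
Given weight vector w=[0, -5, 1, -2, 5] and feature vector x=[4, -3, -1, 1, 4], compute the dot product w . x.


Element-wise products:
0 * 4 = 0
-5 * -3 = 15
1 * -1 = -1
-2 * 1 = -2
5 * 4 = 20
Sum = 0 + 15 + -1 + -2 + 20
= 32

32


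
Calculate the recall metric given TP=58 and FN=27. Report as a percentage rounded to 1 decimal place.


Recall = TP / (TP + FN) * 100
= 58 / (58 + 27)
= 58 / 85
= 0.6824
= 68.2%

68.2


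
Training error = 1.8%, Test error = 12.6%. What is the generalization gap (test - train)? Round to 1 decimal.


Generalization gap = test_error - train_error
= 12.6 - 1.8
= 10.8%
A large gap suggests overfitting.

10.8


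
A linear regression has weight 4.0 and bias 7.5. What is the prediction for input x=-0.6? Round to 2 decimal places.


y = 4.0 * -0.6 + (7.5)
= -2.4 + (7.5)
= 5.10

5.10


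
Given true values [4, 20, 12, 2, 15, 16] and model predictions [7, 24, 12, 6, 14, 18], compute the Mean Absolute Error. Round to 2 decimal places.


Absolute errors: [3, 4, 0, 4, 1, 2]
Sum of absolute errors = 14
MAE = 14 / 6 = 2.33

2.33


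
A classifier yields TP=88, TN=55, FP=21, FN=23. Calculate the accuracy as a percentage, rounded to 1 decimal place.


Accuracy = (TP + TN) / (TP + TN + FP + FN) * 100
= (88 + 55) / (88 + 55 + 21 + 23)
= 143 / 187
= 0.7647
= 76.5%

76.5


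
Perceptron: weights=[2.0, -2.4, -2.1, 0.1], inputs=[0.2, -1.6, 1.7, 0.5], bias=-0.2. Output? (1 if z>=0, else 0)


z = w . x + b
= 2.0*0.2 + -2.4*-1.6 + -2.1*1.7 + 0.1*0.5 + -0.2
= 0.4 + 3.84 + -3.57 + 0.05 + -0.2
= 0.72 + -0.2
= 0.52
Since z = 0.52 >= 0, output = 1

1


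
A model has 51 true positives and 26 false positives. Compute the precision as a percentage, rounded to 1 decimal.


Precision = TP / (TP + FP) * 100
= 51 / (51 + 26)
= 51 / 77
= 0.6623
= 66.2%

66.2


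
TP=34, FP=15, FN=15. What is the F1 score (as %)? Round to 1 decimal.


Precision = TP / (TP + FP) = 34 / 49 = 0.6939
Recall = TP / (TP + FN) = 34 / 49 = 0.6939
F1 = 2 * P * R / (P + R)
= 2 * 0.6939 * 0.6939 / (0.6939 + 0.6939)
= 0.9629 / 1.3878
= 0.6939
As percentage: 69.4%

69.4


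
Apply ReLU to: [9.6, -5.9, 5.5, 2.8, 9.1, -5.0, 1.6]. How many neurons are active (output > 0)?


ReLU(x) = max(0, x) for each element:
ReLU(9.6) = 9.6
ReLU(-5.9) = 0
ReLU(5.5) = 5.5
ReLU(2.8) = 2.8
ReLU(9.1) = 9.1
ReLU(-5.0) = 0
ReLU(1.6) = 1.6
Active neurons (>0): 5

5


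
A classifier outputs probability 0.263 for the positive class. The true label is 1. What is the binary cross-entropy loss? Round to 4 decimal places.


For y=1: Loss = -log(p)
= -log(0.263)
= -(-1.3356)
= 1.3356

1.3356


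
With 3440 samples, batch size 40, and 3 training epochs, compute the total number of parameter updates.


Iterations per epoch = 3440 / 40 = 86
Total updates = iterations_per_epoch * epochs
= 86 * 3
= 258

258


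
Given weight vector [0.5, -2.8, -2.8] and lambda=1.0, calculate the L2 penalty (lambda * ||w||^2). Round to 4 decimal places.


Squaring each weight:
0.5^2 = 0.25
(-2.8)^2 = 7.84
(-2.8)^2 = 7.84
Sum of squares = 15.93
Penalty = 1.0 * 15.93 = 15.9300

15.9300


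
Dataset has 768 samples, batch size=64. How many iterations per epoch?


Iterations per epoch = dataset_size / batch_size
= 768 / 64
= 12

12


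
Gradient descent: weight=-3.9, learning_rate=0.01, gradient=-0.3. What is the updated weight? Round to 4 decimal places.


w_new = w_old - lr * gradient
= -3.9 - 0.01 * -0.3
= -3.9 - (-0.003)
= -3.8970

-3.8970


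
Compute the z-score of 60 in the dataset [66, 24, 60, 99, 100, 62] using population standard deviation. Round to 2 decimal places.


Mean = (66 + 24 + 60 + 99 + 100 + 62) / 6 = 68.5
Variance = sum((x_i - mean)^2) / n = 670.5833
Std = sqrt(670.5833) = 25.8956
Z = (x - mean) / std
= (60 - 68.5) / 25.8956
= -8.5 / 25.8956
= -0.33

-0.33


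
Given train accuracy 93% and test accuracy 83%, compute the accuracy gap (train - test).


Gap = train_accuracy - test_accuracy
= 93 - 83
= 10%
This moderate gap may indicate mild overfitting.

10


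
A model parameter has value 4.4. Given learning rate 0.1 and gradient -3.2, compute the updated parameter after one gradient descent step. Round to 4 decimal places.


w_new = w_old - lr * gradient
= 4.4 - 0.1 * -3.2
= 4.4 - (-0.32)
= 4.7200

4.7200


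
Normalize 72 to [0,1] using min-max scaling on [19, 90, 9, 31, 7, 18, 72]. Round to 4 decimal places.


Min = 7, Max = 90
Range = 90 - 7 = 83
Scaled = (x - min) / (max - min)
= (72 - 7) / 83
= 65 / 83
= 0.7831

0.7831


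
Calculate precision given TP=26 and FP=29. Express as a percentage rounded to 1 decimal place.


Precision = TP / (TP + FP) * 100
= 26 / (26 + 29)
= 26 / 55
= 0.4727
= 47.3%

47.3


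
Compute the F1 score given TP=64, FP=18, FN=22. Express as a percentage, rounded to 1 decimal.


Precision = TP / (TP + FP) = 64 / 82 = 0.7805
Recall = TP / (TP + FN) = 64 / 86 = 0.7442
F1 = 2 * P * R / (P + R)
= 2 * 0.7805 * 0.7442 / (0.7805 + 0.7442)
= 1.1617 / 1.5247
= 0.7619
As percentage: 76.2%

76.2


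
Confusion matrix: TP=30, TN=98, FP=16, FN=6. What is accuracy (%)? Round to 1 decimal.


Accuracy = (TP + TN) / (TP + TN + FP + FN) * 100
= (30 + 98) / (30 + 98 + 16 + 6)
= 128 / 150
= 0.8533
= 85.3%

85.3


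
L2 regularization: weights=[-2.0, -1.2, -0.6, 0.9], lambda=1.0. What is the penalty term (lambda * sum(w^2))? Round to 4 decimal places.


Squaring each weight:
(-2.0)^2 = 4.0
(-1.2)^2 = 1.44
(-0.6)^2 = 0.36
0.9^2 = 0.81
Sum of squares = 6.61
Penalty = 1.0 * 6.61 = 6.6100

6.6100


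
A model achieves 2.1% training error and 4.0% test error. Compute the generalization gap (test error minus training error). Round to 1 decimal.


Generalization gap = test_error - train_error
= 4.0 - 2.1
= 1.9%
A small gap suggests good generalization.

1.9


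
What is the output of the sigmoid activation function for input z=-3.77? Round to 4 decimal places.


sigmoid(z) = 1 / (1 + exp(-z))
exp(-(-3.77)) = exp(3.77) = 43.3801
1 + 43.3801 = 44.3801
1 / 44.3801 = 0.0225

0.0225


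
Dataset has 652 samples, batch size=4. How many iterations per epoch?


Iterations per epoch = dataset_size / batch_size
= 652 / 4
= 163

163


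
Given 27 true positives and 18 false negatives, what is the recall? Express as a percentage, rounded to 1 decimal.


Recall = TP / (TP + FN) * 100
= 27 / (27 + 18)
= 27 / 45
= 0.6
= 60.0%

60.0


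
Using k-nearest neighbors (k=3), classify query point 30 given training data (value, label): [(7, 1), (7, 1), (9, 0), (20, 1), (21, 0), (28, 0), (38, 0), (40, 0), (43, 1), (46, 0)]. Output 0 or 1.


Distances from query 30:
Point 28 (class 0): distance = 2
Point 38 (class 0): distance = 8
Point 21 (class 0): distance = 9
K=3 nearest neighbors: classes = [0, 0, 0]
Votes for class 1: 0 / 3
Majority vote => class 0

0


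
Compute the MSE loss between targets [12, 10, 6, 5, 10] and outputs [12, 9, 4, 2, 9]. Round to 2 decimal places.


Differences: [0, 1, 2, 3, 1]
Squared errors: [0, 1, 4, 9, 1]
Sum of squared errors = 15
MSE = 15 / 5 = 3.00

3.00


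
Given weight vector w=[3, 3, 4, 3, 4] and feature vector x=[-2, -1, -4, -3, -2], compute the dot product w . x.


Element-wise products:
3 * -2 = -6
3 * -1 = -3
4 * -4 = -16
3 * -3 = -9
4 * -2 = -8
Sum = -6 + -3 + -16 + -9 + -8
= -42

-42


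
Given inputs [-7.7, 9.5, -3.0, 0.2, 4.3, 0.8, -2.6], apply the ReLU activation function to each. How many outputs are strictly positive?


ReLU(x) = max(0, x) for each element:
ReLU(-7.7) = 0
ReLU(9.5) = 9.5
ReLU(-3.0) = 0
ReLU(0.2) = 0.2
ReLU(4.3) = 4.3
ReLU(0.8) = 0.8
ReLU(-2.6) = 0
Active neurons (>0): 4

4


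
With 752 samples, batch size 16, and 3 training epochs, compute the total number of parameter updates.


Iterations per epoch = 752 / 16 = 47
Total updates = iterations_per_epoch * epochs
= 47 * 3
= 141

141


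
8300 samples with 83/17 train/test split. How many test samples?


Train samples = 8300 * 83% = 6889
Test samples = 8300 - 6889
= 1411

1411


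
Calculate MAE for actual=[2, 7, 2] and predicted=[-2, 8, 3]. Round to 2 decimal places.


Absolute errors: [4, 1, 1]
Sum of absolute errors = 6
MAE = 6 / 3 = 2.00

2.00


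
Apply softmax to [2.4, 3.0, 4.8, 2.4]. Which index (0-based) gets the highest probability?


Softmax is a monotonic transformation, so it preserves the argmax.
We need to find the index of the maximum logit.
Index 0: 2.4
Index 1: 3.0
Index 2: 4.8
Index 3: 2.4
Maximum logit = 4.8 at index 2

2


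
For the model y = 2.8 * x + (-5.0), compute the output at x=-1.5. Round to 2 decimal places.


y = 2.8 * -1.5 + (-5.0)
= -4.2 + (-5.0)
= -9.20

-9.20


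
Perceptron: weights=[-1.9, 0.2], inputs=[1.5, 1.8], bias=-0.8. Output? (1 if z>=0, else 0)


z = w . x + b
= -1.9*1.5 + 0.2*1.8 + -0.8
= -2.85 + 0.36 + -0.8
= -2.49 + -0.8
= -3.29
Since z = -3.29 < 0, output = 0

0


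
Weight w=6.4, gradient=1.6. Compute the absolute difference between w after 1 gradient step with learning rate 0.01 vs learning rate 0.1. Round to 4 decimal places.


With lr=0.01: w_new = 6.4 - 0.01 * 1.6 = 6.384
With lr=0.1: w_new = 6.4 - 0.1 * 1.6 = 6.24
Absolute difference = |6.384 - 6.24|
= 0.1440

0.1440


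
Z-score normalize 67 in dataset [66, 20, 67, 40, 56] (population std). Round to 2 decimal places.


Mean = (66 + 20 + 67 + 40 + 56) / 5 = 49.8
Variance = sum((x_i - mean)^2) / n = 316.16
Std = sqrt(316.16) = 17.7809
Z = (x - mean) / std
= (67 - 49.8) / 17.7809
= 17.2 / 17.7809
= 0.97

0.97


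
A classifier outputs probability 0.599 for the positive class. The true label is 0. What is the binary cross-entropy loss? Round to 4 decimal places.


For y=0: Loss = -log(1-p)
= -log(1 - 0.599)
= -log(0.401)
= -(-0.9138)
= 0.9138

0.9138


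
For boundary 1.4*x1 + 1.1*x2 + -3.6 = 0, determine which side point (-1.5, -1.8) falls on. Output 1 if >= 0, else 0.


Compute 1.4 * -1.5 + 1.1 * -1.8 + -3.6
= -2.1 + -1.98 + -3.6
= -7.68
Since -7.68 < 0, the point is on the negative side.

0


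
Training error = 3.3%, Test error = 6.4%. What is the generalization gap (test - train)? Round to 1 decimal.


Generalization gap = test_error - train_error
= 6.4 - 3.3
= 3.1%
A moderate gap.

3.1


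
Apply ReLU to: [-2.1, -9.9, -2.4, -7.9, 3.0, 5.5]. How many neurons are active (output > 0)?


ReLU(x) = max(0, x) for each element:
ReLU(-2.1) = 0
ReLU(-9.9) = 0
ReLU(-2.4) = 0
ReLU(-7.9) = 0
ReLU(3.0) = 3.0
ReLU(5.5) = 5.5
Active neurons (>0): 2

2


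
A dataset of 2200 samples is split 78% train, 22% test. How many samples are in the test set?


Train samples = 2200 * 78% = 1716
Test samples = 2200 - 1716
= 484

484


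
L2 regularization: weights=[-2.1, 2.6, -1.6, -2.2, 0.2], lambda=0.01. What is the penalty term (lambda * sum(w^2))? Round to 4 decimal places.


Squaring each weight:
(-2.1)^2 = 4.41
2.6^2 = 6.76
(-1.6)^2 = 2.56
(-2.2)^2 = 4.84
0.2^2 = 0.04
Sum of squares = 18.61
Penalty = 0.01 * 18.61 = 0.1861

0.1861


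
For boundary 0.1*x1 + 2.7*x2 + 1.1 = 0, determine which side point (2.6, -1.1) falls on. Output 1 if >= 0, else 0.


Compute 0.1 * 2.6 + 2.7 * -1.1 + 1.1
= 0.26 + -2.97 + 1.1
= -1.61
Since -1.61 < 0, the point is on the negative side.

0


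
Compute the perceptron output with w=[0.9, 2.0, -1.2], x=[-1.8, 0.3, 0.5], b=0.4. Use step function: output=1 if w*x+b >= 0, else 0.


z = w . x + b
= 0.9*-1.8 + 2.0*0.3 + -1.2*0.5 + 0.4
= -1.62 + 0.6 + -0.6 + 0.4
= -1.62 + 0.4
= -1.22
Since z = -1.22 < 0, output = 0

0


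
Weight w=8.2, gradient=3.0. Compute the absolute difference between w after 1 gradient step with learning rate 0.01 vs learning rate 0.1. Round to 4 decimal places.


With lr=0.01: w_new = 8.2 - 0.01 * 3.0 = 8.17
With lr=0.1: w_new = 8.2 - 0.1 * 3.0 = 7.9
Absolute difference = |8.17 - 7.9|
= 0.2700

0.2700


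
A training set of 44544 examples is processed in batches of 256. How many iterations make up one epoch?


Iterations per epoch = dataset_size / batch_size
= 44544 / 256
= 174

174


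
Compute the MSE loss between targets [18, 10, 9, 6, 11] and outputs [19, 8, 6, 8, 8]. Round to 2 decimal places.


Differences: [-1, 2, 3, -2, 3]
Squared errors: [1, 4, 9, 4, 9]
Sum of squared errors = 27
MSE = 27 / 5 = 5.40

5.40


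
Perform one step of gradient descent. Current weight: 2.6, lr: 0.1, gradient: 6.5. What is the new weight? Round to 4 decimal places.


w_new = w_old - lr * gradient
= 2.6 - 0.1 * 6.5
= 2.6 - (0.65)
= 1.9500

1.9500


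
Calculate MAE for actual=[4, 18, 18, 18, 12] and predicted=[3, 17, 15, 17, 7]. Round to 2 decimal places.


Absolute errors: [1, 1, 3, 1, 5]
Sum of absolute errors = 11
MAE = 11 / 5 = 2.20

2.20


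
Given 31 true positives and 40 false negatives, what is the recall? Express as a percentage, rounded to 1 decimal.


Recall = TP / (TP + FN) * 100
= 31 / (31 + 40)
= 31 / 71
= 0.4366
= 43.7%

43.7


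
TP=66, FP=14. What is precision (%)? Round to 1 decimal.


Precision = TP / (TP + FP) * 100
= 66 / (66 + 14)
= 66 / 80
= 0.825
= 82.5%

82.5


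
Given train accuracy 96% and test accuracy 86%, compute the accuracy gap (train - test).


Gap = train_accuracy - test_accuracy
= 96 - 86
= 10%
This moderate gap may indicate mild overfitting.

10


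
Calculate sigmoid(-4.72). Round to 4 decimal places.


sigmoid(z) = 1 / (1 + exp(-z))
exp(-(-4.72)) = exp(4.72) = 112.1683
1 + 112.1683 = 113.1683
1 / 113.1683 = 0.0088

0.0088


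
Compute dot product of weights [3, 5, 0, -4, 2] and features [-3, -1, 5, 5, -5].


Element-wise products:
3 * -3 = -9
5 * -1 = -5
0 * 5 = 0
-4 * 5 = -20
2 * -5 = -10
Sum = -9 + -5 + 0 + -20 + -10
= -44

-44


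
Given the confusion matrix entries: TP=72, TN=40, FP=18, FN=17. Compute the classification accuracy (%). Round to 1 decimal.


Accuracy = (TP + TN) / (TP + TN + FP + FN) * 100
= (72 + 40) / (72 + 40 + 18 + 17)
= 112 / 147
= 0.7619
= 76.2%

76.2


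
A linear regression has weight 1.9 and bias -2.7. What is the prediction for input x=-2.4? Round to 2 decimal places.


y = 1.9 * -2.4 + (-2.7)
= -4.56 + (-2.7)
= -7.26

-7.26


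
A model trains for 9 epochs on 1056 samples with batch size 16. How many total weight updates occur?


Iterations per epoch = 1056 / 16 = 66
Total updates = iterations_per_epoch * epochs
= 66 * 9
= 594

594


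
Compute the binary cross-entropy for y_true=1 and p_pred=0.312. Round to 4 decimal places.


For y=1: Loss = -log(p)
= -log(0.312)
= -(-1.1648)
= 1.1648

1.1648


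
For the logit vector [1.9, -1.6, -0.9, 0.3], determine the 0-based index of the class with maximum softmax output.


Softmax is a monotonic transformation, so it preserves the argmax.
We need to find the index of the maximum logit.
Index 0: 1.9
Index 1: -1.6
Index 2: -0.9
Index 3: 0.3
Maximum logit = 1.9 at index 0

0


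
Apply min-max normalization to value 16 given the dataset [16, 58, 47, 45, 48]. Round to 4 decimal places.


Min = 16, Max = 58
Range = 58 - 16 = 42
Scaled = (x - min) / (max - min)
= (16 - 16) / 42
= 0 / 42
= 0.0000

0.0000


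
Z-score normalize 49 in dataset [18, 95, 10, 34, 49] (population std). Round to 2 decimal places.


Mean = (18 + 95 + 10 + 34 + 49) / 5 = 41.2
Variance = sum((x_i - mean)^2) / n = 903.76
Std = sqrt(903.76) = 30.0626
Z = (x - mean) / std
= (49 - 41.2) / 30.0626
= 7.8 / 30.0626
= 0.26

0.26


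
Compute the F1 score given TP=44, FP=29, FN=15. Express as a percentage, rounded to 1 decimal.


Precision = TP / (TP + FP) = 44 / 73 = 0.6027
Recall = TP / (TP + FN) = 44 / 59 = 0.7458
F1 = 2 * P * R / (P + R)
= 2 * 0.6027 * 0.7458 / (0.6027 + 0.7458)
= 0.899 / 1.3485
= 0.6667
As percentage: 66.7%

66.7


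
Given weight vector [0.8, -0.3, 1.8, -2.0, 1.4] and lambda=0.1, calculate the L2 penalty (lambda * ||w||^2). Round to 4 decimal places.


Squaring each weight:
0.8^2 = 0.64
(-0.3)^2 = 0.09
1.8^2 = 3.24
(-2.0)^2 = 4.0
1.4^2 = 1.96
Sum of squares = 9.93
Penalty = 0.1 * 9.93 = 0.9930

0.9930


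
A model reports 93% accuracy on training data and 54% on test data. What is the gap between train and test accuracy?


Gap = train_accuracy - test_accuracy
= 93 - 54
= 39%
This large gap strongly indicates overfitting.

39


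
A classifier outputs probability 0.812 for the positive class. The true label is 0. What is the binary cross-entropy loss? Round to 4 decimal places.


For y=0: Loss = -log(1-p)
= -log(1 - 0.812)
= -log(0.188)
= -(-1.6713)
= 1.6713

1.6713


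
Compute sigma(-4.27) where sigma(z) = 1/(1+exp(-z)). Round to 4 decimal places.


sigmoid(z) = 1 / (1 + exp(-z))
exp(-(-4.27)) = exp(4.27) = 71.5216
1 + 71.5216 = 72.5216
1 / 72.5216 = 0.0138

0.0138


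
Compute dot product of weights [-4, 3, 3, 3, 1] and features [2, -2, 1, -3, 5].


Element-wise products:
-4 * 2 = -8
3 * -2 = -6
3 * 1 = 3
3 * -3 = -9
1 * 5 = 5
Sum = -8 + -6 + 3 + -9 + 5
= -15

-15


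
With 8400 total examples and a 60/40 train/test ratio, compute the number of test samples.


Train samples = 8400 * 60% = 5040
Test samples = 8400 - 5040
= 3360

3360


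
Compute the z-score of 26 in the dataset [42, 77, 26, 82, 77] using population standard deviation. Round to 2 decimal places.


Mean = (42 + 77 + 26 + 82 + 77) / 5 = 60.8
Variance = sum((x_i - mean)^2) / n = 507.76
Std = sqrt(507.76) = 22.5335
Z = (x - mean) / std
= (26 - 60.8) / 22.5335
= -34.8 / 22.5335
= -1.54

-1.54


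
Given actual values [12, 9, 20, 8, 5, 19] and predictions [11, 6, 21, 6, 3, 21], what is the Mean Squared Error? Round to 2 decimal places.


Differences: [1, 3, -1, 2, 2, -2]
Squared errors: [1, 9, 1, 4, 4, 4]
Sum of squared errors = 23
MSE = 23 / 6 = 3.83

3.83


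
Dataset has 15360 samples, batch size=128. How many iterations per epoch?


Iterations per epoch = dataset_size / batch_size
= 15360 / 128
= 120

120


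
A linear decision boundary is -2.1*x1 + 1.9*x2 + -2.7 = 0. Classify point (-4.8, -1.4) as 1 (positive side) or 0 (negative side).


Compute -2.1 * -4.8 + 1.9 * -1.4 + -2.7
= 10.08 + -2.66 + -2.7
= 4.72
Since 4.72 >= 0, the point is on the positive side.

1


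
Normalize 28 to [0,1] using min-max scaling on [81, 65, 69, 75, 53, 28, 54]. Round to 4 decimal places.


Min = 28, Max = 81
Range = 81 - 28 = 53
Scaled = (x - min) / (max - min)
= (28 - 28) / 53
= 0 / 53
= 0.0000

0.0000


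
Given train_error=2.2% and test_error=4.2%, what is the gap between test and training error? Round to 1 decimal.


Generalization gap = test_error - train_error
= 4.2 - 2.2
= 2.0%
A moderate gap.

2.0


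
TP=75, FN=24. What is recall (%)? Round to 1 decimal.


Recall = TP / (TP + FN) * 100
= 75 / (75 + 24)
= 75 / 99
= 0.7576
= 75.8%

75.8


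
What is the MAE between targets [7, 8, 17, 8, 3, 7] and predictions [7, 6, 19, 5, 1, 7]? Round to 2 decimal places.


Absolute errors: [0, 2, 2, 3, 2, 0]
Sum of absolute errors = 9
MAE = 9 / 6 = 1.50

1.50


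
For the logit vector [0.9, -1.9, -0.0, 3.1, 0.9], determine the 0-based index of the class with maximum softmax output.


Softmax is a monotonic transformation, so it preserves the argmax.
We need to find the index of the maximum logit.
Index 0: 0.9
Index 1: -1.9
Index 2: -0.0
Index 3: 3.1
Index 4: 0.9
Maximum logit = 3.1 at index 3

3


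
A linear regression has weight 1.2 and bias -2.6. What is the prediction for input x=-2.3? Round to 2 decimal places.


y = 1.2 * -2.3 + (-2.6)
= -2.76 + (-2.6)
= -5.36

-5.36


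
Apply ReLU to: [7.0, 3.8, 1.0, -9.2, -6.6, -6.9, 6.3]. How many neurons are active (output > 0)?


ReLU(x) = max(0, x) for each element:
ReLU(7.0) = 7.0
ReLU(3.8) = 3.8
ReLU(1.0) = 1.0
ReLU(-9.2) = 0
ReLU(-6.6) = 0
ReLU(-6.9) = 0
ReLU(6.3) = 6.3
Active neurons (>0): 4

4


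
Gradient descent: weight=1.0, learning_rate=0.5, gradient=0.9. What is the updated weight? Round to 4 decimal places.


w_new = w_old - lr * gradient
= 1.0 - 0.5 * 0.9
= 1.0 - (0.45)
= 0.5500

0.5500


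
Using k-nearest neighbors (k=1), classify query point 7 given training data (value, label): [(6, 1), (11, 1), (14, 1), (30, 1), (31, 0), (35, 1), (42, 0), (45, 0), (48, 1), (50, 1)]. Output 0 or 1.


Distances from query 7:
Point 6 (class 1): distance = 1
K=1 nearest neighbors: classes = [1]
Votes for class 1: 1 / 1
Majority vote => class 1

1


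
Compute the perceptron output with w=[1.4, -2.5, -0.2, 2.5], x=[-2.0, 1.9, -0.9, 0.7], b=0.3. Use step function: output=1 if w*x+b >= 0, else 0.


z = w . x + b
= 1.4*-2.0 + -2.5*1.9 + -0.2*-0.9 + 2.5*0.7 + 0.3
= -2.8 + -4.75 + 0.18 + 1.75 + 0.3
= -5.62 + 0.3
= -5.32
Since z = -5.32 < 0, output = 0

0


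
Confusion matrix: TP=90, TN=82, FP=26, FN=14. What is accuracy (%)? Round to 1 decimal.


Accuracy = (TP + TN) / (TP + TN + FP + FN) * 100
= (90 + 82) / (90 + 82 + 26 + 14)
= 172 / 212
= 0.8113
= 81.1%

81.1


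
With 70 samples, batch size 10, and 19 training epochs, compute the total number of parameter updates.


Iterations per epoch = 70 / 10 = 7
Total updates = iterations_per_epoch * epochs
= 7 * 19
= 133

133


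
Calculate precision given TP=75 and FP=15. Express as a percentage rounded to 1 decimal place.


Precision = TP / (TP + FP) * 100
= 75 / (75 + 15)
= 75 / 90
= 0.8333
= 83.3%

83.3


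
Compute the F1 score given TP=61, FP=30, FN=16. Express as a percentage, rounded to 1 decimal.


Precision = TP / (TP + FP) = 61 / 91 = 0.6703
Recall = TP / (TP + FN) = 61 / 77 = 0.7922
F1 = 2 * P * R / (P + R)
= 2 * 0.6703 * 0.7922 / (0.6703 + 0.7922)
= 1.0621 / 1.4625
= 0.7262
As percentage: 72.6%

72.6


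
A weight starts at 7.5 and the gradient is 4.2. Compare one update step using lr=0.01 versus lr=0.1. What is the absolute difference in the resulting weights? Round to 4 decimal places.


With lr=0.01: w_new = 7.5 - 0.01 * 4.2 = 7.458
With lr=0.1: w_new = 7.5 - 0.1 * 4.2 = 7.08
Absolute difference = |7.458 - 7.08|
= 0.3780

0.3780


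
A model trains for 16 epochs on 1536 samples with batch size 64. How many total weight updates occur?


Iterations per epoch = 1536 / 64 = 24
Total updates = iterations_per_epoch * epochs
= 24 * 16
= 384

384


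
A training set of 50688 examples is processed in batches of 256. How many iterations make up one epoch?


Iterations per epoch = dataset_size / batch_size
= 50688 / 256
= 198

198


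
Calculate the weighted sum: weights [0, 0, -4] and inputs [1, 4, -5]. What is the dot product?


Element-wise products:
0 * 1 = 0
0 * 4 = 0
-4 * -5 = 20
Sum = 0 + 0 + 20
= 20

20


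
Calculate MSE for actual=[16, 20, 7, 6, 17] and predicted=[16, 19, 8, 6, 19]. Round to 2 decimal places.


Differences: [0, 1, -1, 0, -2]
Squared errors: [0, 1, 1, 0, 4]
Sum of squared errors = 6
MSE = 6 / 5 = 1.20

1.20


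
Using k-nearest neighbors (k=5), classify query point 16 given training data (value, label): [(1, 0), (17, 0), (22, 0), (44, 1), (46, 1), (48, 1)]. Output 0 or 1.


Distances from query 16:
Point 17 (class 0): distance = 1
Point 22 (class 0): distance = 6
Point 1 (class 0): distance = 15
Point 44 (class 1): distance = 28
Point 46 (class 1): distance = 30
K=5 nearest neighbors: classes = [0, 0, 0, 1, 1]
Votes for class 1: 2 / 5
Majority vote => class 0

0


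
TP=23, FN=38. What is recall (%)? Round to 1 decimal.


Recall = TP / (TP + FN) * 100
= 23 / (23 + 38)
= 23 / 61
= 0.377
= 37.7%

37.7


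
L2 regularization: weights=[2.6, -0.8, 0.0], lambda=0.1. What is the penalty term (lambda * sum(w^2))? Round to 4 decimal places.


Squaring each weight:
2.6^2 = 6.76
(-0.8)^2 = 0.64
0.0^2 = 0.0
Sum of squares = 7.4
Penalty = 0.1 * 7.4 = 0.7400

0.7400


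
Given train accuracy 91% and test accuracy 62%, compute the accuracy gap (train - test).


Gap = train_accuracy - test_accuracy
= 91 - 62
= 29%
This large gap strongly indicates overfitting.

29


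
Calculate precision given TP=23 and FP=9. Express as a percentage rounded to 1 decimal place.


Precision = TP / (TP + FP) * 100
= 23 / (23 + 9)
= 23 / 32
= 0.7188
= 71.9%

71.9


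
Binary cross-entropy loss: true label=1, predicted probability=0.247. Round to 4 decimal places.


For y=1: Loss = -log(p)
= -log(0.247)
= -(-1.3984)
= 1.3984

1.3984


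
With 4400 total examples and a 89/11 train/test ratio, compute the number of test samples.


Train samples = 4400 * 89% = 3916
Test samples = 4400 - 3916
= 484

484


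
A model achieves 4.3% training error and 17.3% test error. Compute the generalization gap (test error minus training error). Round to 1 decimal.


Generalization gap = test_error - train_error
= 17.3 - 4.3
= 13.0%
A large gap suggests overfitting.

13.0


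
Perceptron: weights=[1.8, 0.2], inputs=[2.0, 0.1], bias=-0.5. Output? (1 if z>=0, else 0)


z = w . x + b
= 1.8*2.0 + 0.2*0.1 + -0.5
= 3.6 + 0.02 + -0.5
= 3.62 + -0.5
= 3.12
Since z = 3.12 >= 0, output = 1

1
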